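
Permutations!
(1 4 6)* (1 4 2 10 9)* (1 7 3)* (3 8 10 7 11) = (1 2 7 8 10 9 11 3)(4 6) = [0, 2, 7, 1, 6, 5, 4, 8, 10, 11, 9, 3]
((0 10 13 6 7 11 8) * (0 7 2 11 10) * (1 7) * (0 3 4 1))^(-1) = ((0 3 4 1 7 10 13 6 2 11 8))^(-1) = (0 8 11 2 6 13 10 7 1 4 3)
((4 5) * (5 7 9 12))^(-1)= ((4 7 9 12 5))^(-1)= (4 5 12 9 7)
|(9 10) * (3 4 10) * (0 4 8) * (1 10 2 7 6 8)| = 12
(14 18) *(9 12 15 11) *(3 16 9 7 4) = (3 16 9 12 15 11 7 4)(14 18) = [0, 1, 2, 16, 3, 5, 6, 4, 8, 12, 10, 7, 15, 13, 18, 11, 9, 17, 14]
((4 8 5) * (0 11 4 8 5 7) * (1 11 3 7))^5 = (11)(0 7 3)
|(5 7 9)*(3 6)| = 6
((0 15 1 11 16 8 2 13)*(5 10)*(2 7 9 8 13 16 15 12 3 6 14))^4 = ((0 12 3 6 14 2 16 13)(1 11 15)(5 10)(7 9 8))^4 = (0 14)(1 11 15)(2 12)(3 16)(6 13)(7 9 8)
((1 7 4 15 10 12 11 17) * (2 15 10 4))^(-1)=(1 17 11 12 10 4 15 2 7)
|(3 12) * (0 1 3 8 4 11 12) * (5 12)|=15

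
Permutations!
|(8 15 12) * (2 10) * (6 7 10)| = |(2 6 7 10)(8 15 12)| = 12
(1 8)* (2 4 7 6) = [0, 8, 4, 3, 7, 5, 2, 6, 1] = (1 8)(2 4 7 6)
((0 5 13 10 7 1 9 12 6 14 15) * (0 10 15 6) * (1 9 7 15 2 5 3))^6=((0 3 1 7 9 12)(2 5 13)(6 14)(10 15))^6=(15)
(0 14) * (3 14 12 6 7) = (0 12 6 7 3 14) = [12, 1, 2, 14, 4, 5, 7, 3, 8, 9, 10, 11, 6, 13, 0]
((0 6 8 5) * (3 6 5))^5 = ((0 5)(3 6 8))^5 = (0 5)(3 8 6)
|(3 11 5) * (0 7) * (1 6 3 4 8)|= |(0 7)(1 6 3 11 5 4 8)|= 14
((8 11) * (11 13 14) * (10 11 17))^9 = (8 17)(10 13)(11 14)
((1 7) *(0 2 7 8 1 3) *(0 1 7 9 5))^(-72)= (9)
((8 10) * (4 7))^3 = (4 7)(8 10)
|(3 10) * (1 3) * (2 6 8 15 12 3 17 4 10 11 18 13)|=|(1 17 4 10)(2 6 8 15 12 3 11 18 13)|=36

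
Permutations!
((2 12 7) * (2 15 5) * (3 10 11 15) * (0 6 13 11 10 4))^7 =((0 6 13 11 15 5 2 12 7 3 4))^7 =(0 12 11 4 2 13 3 5 6 7 15)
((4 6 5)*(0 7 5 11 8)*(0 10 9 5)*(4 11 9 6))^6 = (11)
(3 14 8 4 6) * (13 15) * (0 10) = (0 10)(3 14 8 4 6)(13 15) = [10, 1, 2, 14, 6, 5, 3, 7, 4, 9, 0, 11, 12, 15, 8, 13]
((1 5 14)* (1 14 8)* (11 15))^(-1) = ((1 5 8)(11 15))^(-1) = (1 8 5)(11 15)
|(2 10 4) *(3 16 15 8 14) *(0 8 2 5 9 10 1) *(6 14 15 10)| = 40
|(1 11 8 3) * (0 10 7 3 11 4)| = |(0 10 7 3 1 4)(8 11)| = 6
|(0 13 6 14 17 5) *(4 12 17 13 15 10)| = 21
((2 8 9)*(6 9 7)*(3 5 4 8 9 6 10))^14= (3 4 7)(5 8 10)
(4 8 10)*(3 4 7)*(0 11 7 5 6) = (0 11 7 3 4 8 10 5 6) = [11, 1, 2, 4, 8, 6, 0, 3, 10, 9, 5, 7]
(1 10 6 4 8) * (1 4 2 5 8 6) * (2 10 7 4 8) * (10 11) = (1 7 4 6 11 10)(2 5) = [0, 7, 5, 3, 6, 2, 11, 4, 8, 9, 1, 10]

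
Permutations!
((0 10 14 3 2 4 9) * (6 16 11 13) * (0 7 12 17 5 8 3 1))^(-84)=(2 5 7)(3 17 9)(4 8 12)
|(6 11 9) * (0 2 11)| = |(0 2 11 9 6)| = 5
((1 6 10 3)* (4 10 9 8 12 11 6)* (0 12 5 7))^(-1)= (0 7 5 8 9 6 11 12)(1 3 10 4)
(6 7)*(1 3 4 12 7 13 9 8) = [0, 3, 2, 4, 12, 5, 13, 6, 1, 8, 10, 11, 7, 9] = (1 3 4 12 7 6 13 9 8)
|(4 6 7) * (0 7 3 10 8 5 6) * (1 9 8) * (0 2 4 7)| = |(1 9 8 5 6 3 10)(2 4)| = 14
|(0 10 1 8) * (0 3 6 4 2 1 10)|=|(10)(1 8 3 6 4 2)|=6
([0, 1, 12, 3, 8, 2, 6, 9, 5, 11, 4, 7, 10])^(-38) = [0, 1, 8, 3, 12, 4, 6, 9, 10, 11, 2, 7, 5]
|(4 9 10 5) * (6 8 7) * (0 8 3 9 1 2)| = 11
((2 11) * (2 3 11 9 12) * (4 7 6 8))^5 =(2 12 9)(3 11)(4 7 6 8)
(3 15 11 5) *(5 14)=[0, 1, 2, 15, 4, 3, 6, 7, 8, 9, 10, 14, 12, 13, 5, 11]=(3 15 11 14 5)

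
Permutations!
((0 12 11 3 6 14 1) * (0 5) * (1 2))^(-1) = (0 5 1 2 14 6 3 11 12)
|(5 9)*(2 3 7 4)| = 4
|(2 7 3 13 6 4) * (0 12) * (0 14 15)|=12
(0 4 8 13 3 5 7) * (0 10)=(0 4 8 13 3 5 7 10)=[4, 1, 2, 5, 8, 7, 6, 10, 13, 9, 0, 11, 12, 3]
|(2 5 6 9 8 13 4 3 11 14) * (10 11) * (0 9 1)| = 13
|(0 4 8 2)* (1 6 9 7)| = 4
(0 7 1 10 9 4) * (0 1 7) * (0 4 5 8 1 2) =(0 4 2)(1 10 9 5 8) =[4, 10, 0, 3, 2, 8, 6, 7, 1, 5, 9]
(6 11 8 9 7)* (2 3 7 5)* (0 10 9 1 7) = [10, 7, 3, 0, 4, 2, 11, 6, 1, 5, 9, 8] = (0 10 9 5 2 3)(1 7 6 11 8)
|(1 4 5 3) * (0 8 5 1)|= |(0 8 5 3)(1 4)|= 4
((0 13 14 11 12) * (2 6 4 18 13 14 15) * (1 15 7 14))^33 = (0 14 18 2)(1 11 13 6)(4 15 12 7)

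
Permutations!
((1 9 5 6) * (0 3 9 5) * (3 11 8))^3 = ((0 11 8 3 9)(1 5 6))^3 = (0 3 11 9 8)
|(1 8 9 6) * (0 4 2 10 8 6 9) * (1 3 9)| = 20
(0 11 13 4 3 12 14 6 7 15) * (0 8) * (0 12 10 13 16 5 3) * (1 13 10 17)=(0 11 16 5 3 17 1 13 4)(6 7 15 8 12 14)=[11, 13, 2, 17, 0, 3, 7, 15, 12, 9, 10, 16, 14, 4, 6, 8, 5, 1]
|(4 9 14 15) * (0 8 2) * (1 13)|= 12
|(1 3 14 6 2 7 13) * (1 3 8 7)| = |(1 8 7 13 3 14 6 2)| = 8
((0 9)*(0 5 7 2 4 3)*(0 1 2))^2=((0 9 5 7)(1 2 4 3))^2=(0 5)(1 4)(2 3)(7 9)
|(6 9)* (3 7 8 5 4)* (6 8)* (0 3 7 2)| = |(0 3 2)(4 7 6 9 8 5)| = 6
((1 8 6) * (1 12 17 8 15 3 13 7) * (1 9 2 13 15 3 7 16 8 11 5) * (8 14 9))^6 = (1 12 15 11 8)(2 13 16 14 9)(3 17 7 5 6)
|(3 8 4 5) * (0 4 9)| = 6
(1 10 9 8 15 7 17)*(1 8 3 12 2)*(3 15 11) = [0, 10, 1, 12, 4, 5, 6, 17, 11, 15, 9, 3, 2, 13, 14, 7, 16, 8] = (1 10 9 15 7 17 8 11 3 12 2)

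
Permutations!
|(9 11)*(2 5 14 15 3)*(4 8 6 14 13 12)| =10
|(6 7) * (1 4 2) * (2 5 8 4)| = 6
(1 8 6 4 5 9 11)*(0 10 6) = (0 10 6 4 5 9 11 1 8) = [10, 8, 2, 3, 5, 9, 4, 7, 0, 11, 6, 1]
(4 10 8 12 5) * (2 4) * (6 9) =[0, 1, 4, 3, 10, 2, 9, 7, 12, 6, 8, 11, 5] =(2 4 10 8 12 5)(6 9)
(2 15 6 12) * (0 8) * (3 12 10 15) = (0 8)(2 3 12)(6 10 15) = [8, 1, 3, 12, 4, 5, 10, 7, 0, 9, 15, 11, 2, 13, 14, 6]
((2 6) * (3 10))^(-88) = (10)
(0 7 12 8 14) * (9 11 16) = (0 7 12 8 14)(9 11 16) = [7, 1, 2, 3, 4, 5, 6, 12, 14, 11, 10, 16, 8, 13, 0, 15, 9]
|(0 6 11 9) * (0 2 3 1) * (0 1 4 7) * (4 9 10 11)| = 12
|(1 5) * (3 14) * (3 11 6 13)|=10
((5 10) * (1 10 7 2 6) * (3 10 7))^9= (10)(1 7 2 6)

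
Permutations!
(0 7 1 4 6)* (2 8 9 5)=(0 7 1 4 6)(2 8 9 5)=[7, 4, 8, 3, 6, 2, 0, 1, 9, 5]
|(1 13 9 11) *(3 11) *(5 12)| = 10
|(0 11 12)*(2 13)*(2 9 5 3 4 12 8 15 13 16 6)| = 30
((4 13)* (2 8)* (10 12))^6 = (13)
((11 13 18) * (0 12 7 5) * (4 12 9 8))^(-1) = ((0 9 8 4 12 7 5)(11 13 18))^(-1) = (0 5 7 12 4 8 9)(11 18 13)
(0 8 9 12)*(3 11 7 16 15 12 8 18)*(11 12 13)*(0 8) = (0 18 3 12 8 9)(7 16 15 13 11) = [18, 1, 2, 12, 4, 5, 6, 16, 9, 0, 10, 7, 8, 11, 14, 13, 15, 17, 3]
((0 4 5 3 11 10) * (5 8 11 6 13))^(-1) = ((0 4 8 11 10)(3 6 13 5))^(-1) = (0 10 11 8 4)(3 5 13 6)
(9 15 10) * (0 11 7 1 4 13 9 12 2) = [11, 4, 0, 3, 13, 5, 6, 1, 8, 15, 12, 7, 2, 9, 14, 10] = (0 11 7 1 4 13 9 15 10 12 2)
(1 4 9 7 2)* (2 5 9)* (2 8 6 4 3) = (1 3 2)(4 8 6)(5 9 7) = [0, 3, 1, 2, 8, 9, 4, 5, 6, 7]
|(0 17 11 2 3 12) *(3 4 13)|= |(0 17 11 2 4 13 3 12)|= 8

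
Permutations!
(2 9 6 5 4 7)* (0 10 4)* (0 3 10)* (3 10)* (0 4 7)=[4, 1, 9, 3, 0, 10, 5, 2, 8, 6, 7]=(0 4)(2 9 6 5 10 7)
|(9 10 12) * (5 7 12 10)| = 4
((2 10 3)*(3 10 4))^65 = ((10)(2 4 3))^65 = (10)(2 3 4)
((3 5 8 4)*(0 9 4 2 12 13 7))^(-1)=(0 7 13 12 2 8 5 3 4 9)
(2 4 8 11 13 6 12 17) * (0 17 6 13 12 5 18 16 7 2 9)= (0 17 9)(2 4 8 11 12 6 5 18 16 7)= [17, 1, 4, 3, 8, 18, 5, 2, 11, 0, 10, 12, 6, 13, 14, 15, 7, 9, 16]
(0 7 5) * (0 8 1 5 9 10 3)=[7, 5, 2, 0, 4, 8, 6, 9, 1, 10, 3]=(0 7 9 10 3)(1 5 8)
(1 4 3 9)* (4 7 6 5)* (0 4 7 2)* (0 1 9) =(9)(0 4 3)(1 2)(5 7 6) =[4, 2, 1, 0, 3, 7, 5, 6, 8, 9]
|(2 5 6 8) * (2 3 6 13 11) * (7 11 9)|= 6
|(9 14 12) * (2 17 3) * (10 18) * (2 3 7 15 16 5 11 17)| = 6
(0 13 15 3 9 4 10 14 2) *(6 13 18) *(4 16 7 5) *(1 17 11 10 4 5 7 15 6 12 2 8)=(0 18 12 2)(1 17 11 10 14 8)(3 9 16 15)(6 13)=[18, 17, 0, 9, 4, 5, 13, 7, 1, 16, 14, 10, 2, 6, 8, 3, 15, 11, 12]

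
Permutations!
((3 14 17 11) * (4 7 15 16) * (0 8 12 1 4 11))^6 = ((0 8 12 1 4 7 15 16 11 3 14 17))^6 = (0 15)(1 3)(4 14)(7 17)(8 16)(11 12)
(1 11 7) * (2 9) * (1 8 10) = (1 11 7 8 10)(2 9) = [0, 11, 9, 3, 4, 5, 6, 8, 10, 2, 1, 7]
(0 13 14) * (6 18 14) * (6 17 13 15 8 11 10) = [15, 1, 2, 3, 4, 5, 18, 7, 11, 9, 6, 10, 12, 17, 0, 8, 16, 13, 14] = (0 15 8 11 10 6 18 14)(13 17)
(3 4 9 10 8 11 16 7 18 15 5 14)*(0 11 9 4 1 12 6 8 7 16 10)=(0 11 10 7 18 15 5 14 3 1 12 6 8 9)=[11, 12, 2, 1, 4, 14, 8, 18, 9, 0, 7, 10, 6, 13, 3, 5, 16, 17, 15]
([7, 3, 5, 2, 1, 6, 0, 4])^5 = [2, 0, 4, 7, 6, 1, 3, 5]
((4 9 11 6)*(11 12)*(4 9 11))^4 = (4 12 9 6 11)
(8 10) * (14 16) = (8 10)(14 16) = [0, 1, 2, 3, 4, 5, 6, 7, 10, 9, 8, 11, 12, 13, 16, 15, 14]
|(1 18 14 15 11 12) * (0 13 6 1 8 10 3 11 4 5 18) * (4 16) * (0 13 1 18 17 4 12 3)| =66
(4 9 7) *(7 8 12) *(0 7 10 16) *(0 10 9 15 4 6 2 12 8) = (0 7 6 2 12 9)(4 15)(10 16) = [7, 1, 12, 3, 15, 5, 2, 6, 8, 0, 16, 11, 9, 13, 14, 4, 10]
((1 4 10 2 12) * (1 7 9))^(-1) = (1 9 7 12 2 10 4)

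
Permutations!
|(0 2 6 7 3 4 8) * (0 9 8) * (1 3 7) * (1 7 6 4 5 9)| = 30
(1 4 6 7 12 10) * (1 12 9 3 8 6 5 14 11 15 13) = (1 4 5 14 11 15 13)(3 8 6 7 9)(10 12) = [0, 4, 2, 8, 5, 14, 7, 9, 6, 3, 12, 15, 10, 1, 11, 13]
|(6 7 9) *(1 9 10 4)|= 6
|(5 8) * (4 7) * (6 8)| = |(4 7)(5 6 8)| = 6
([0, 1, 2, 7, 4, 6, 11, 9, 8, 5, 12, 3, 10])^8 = [0, 1, 2, 9, 4, 11, 3, 5, 8, 6, 10, 7, 12]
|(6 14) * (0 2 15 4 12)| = 10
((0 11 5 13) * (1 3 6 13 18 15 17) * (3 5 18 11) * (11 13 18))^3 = (0 18 1)(3 15 5)(6 17 13)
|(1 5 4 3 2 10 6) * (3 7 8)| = |(1 5 4 7 8 3 2 10 6)| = 9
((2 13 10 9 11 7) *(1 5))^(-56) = ((1 5)(2 13 10 9 11 7))^(-56) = (2 11 10)(7 9 13)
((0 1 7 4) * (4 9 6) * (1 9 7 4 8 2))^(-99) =((0 9 6 8 2 1 4))^(-99) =(0 4 1 2 8 6 9)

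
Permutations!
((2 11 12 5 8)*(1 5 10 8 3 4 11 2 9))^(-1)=(1 9 8 10 12 11 4 3 5)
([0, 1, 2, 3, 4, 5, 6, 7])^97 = [0, 1, 2, 3, 4, 5, 6, 7]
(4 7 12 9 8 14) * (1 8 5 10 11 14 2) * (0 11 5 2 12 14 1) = (0 11 1 8 12 9 2)(4 7 14)(5 10) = [11, 8, 0, 3, 7, 10, 6, 14, 12, 2, 5, 1, 9, 13, 4]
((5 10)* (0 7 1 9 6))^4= ((0 7 1 9 6)(5 10))^4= (10)(0 6 9 1 7)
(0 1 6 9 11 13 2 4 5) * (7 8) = [1, 6, 4, 3, 5, 0, 9, 8, 7, 11, 10, 13, 12, 2] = (0 1 6 9 11 13 2 4 5)(7 8)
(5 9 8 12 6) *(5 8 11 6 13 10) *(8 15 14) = [0, 1, 2, 3, 4, 9, 15, 7, 12, 11, 5, 6, 13, 10, 8, 14] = (5 9 11 6 15 14 8 12 13 10)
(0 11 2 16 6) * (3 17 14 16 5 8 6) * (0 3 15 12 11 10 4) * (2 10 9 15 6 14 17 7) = (17)(0 9 15 12 11 10 4)(2 5 8 14 16 6 3 7) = [9, 1, 5, 7, 0, 8, 3, 2, 14, 15, 4, 10, 11, 13, 16, 12, 6, 17]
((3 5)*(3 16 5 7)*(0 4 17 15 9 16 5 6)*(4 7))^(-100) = (0 6 16 9 15 17 4 3 7) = ((0 7 3 4 17 15 9 16 6))^(-100)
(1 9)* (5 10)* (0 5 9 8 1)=(0 5 10 9)(1 8)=[5, 8, 2, 3, 4, 10, 6, 7, 1, 0, 9]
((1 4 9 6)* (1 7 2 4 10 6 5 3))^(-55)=((1 10 6 7 2 4 9 5 3))^(-55)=(1 3 5 9 4 2 7 6 10)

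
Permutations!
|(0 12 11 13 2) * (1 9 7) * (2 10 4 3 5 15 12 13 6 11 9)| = 12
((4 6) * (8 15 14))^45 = ((4 6)(8 15 14))^45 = (15)(4 6)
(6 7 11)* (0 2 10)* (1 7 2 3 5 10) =(0 3 5 10)(1 7 11 6 2) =[3, 7, 1, 5, 4, 10, 2, 11, 8, 9, 0, 6]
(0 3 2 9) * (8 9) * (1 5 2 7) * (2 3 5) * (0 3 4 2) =(0 5 4 2 8 9 3 7 1) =[5, 0, 8, 7, 2, 4, 6, 1, 9, 3]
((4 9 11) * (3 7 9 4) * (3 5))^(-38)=((3 7 9 11 5))^(-38)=(3 9 5 7 11)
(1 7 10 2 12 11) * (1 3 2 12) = (1 7 10 12 11 3 2) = [0, 7, 1, 2, 4, 5, 6, 10, 8, 9, 12, 3, 11]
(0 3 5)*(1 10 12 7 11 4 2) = (0 3 5)(1 10 12 7 11 4 2) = [3, 10, 1, 5, 2, 0, 6, 11, 8, 9, 12, 4, 7]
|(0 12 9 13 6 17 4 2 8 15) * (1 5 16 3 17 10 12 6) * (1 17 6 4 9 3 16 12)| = 30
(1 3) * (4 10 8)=(1 3)(4 10 8)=[0, 3, 2, 1, 10, 5, 6, 7, 4, 9, 8]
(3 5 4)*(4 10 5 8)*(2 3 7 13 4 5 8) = (2 3)(4 7 13)(5 10 8) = [0, 1, 3, 2, 7, 10, 6, 13, 5, 9, 8, 11, 12, 4]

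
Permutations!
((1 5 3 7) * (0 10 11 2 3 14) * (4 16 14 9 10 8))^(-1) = (0 14 16 4 8)(1 7 3 2 11 10 9 5)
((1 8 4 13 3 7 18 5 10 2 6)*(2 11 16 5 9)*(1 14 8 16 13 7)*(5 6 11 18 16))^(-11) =(1 13 2 18 5 3 11 9 10)(4 7 16 6 14 8) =((1 5 10 18 9 2 11 13 3)(4 7 16 6 14 8))^(-11)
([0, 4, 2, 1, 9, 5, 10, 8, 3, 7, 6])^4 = [0, 8, 2, 7, 3, 5, 6, 4, 9, 1, 10]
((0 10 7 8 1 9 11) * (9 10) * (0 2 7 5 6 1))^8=(0 11 7)(2 8 9)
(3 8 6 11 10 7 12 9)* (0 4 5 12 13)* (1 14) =(0 4 5 12 9 3 8 6 11 10 7 13)(1 14) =[4, 14, 2, 8, 5, 12, 11, 13, 6, 3, 7, 10, 9, 0, 1]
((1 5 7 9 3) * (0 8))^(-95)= ((0 8)(1 5 7 9 3))^(-95)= (9)(0 8)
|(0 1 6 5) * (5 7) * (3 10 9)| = |(0 1 6 7 5)(3 10 9)| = 15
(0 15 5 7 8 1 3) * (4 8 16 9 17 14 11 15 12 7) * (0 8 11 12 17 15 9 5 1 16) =[17, 3, 2, 8, 11, 4, 6, 0, 16, 15, 10, 9, 7, 13, 12, 1, 5, 14] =(0 17 14 12 7)(1 3 8 16 5 4 11 9 15)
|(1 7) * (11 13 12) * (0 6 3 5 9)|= 30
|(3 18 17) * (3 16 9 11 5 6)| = |(3 18 17 16 9 11 5 6)| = 8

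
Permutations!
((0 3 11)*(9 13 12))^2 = (0 11 3)(9 12 13)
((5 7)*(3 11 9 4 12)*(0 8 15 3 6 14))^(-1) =(0 14 6 12 4 9 11 3 15 8)(5 7)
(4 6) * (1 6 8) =(1 6 4 8) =[0, 6, 2, 3, 8, 5, 4, 7, 1]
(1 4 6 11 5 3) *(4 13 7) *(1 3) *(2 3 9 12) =[0, 13, 3, 9, 6, 1, 11, 4, 8, 12, 10, 5, 2, 7] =(1 13 7 4 6 11 5)(2 3 9 12)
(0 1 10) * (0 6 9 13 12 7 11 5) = (0 1 10 6 9 13 12 7 11 5) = [1, 10, 2, 3, 4, 0, 9, 11, 8, 13, 6, 5, 7, 12]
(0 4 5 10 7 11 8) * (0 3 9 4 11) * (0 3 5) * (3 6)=(0 11 8 5 10 7 6 3 9 4)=[11, 1, 2, 9, 0, 10, 3, 6, 5, 4, 7, 8]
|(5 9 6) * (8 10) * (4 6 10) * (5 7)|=|(4 6 7 5 9 10 8)|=7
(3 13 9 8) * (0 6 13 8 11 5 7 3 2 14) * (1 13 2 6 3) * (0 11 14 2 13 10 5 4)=(0 3 8 6 13 9 14 11 4)(1 10 5 7)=[3, 10, 2, 8, 0, 7, 13, 1, 6, 14, 5, 4, 12, 9, 11]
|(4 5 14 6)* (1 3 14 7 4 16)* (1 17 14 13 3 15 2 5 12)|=|(1 15 2 5 7 4 12)(3 13)(6 16 17 14)|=28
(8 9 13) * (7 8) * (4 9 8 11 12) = (4 9 13 7 11 12) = [0, 1, 2, 3, 9, 5, 6, 11, 8, 13, 10, 12, 4, 7]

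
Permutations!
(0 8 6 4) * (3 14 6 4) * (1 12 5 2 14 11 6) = (0 8 4)(1 12 5 2 14)(3 11 6) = [8, 12, 14, 11, 0, 2, 3, 7, 4, 9, 10, 6, 5, 13, 1]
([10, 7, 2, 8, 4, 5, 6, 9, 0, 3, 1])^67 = [9, 8, 2, 1, 4, 5, 6, 0, 7, 10, 3]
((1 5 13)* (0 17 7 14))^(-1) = ((0 17 7 14)(1 5 13))^(-1) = (0 14 7 17)(1 13 5)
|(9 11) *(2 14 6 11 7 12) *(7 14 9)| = 7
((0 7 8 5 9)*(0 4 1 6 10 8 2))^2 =(0 2 7)(1 10 5 4 6 8 9)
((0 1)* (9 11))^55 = ((0 1)(9 11))^55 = (0 1)(9 11)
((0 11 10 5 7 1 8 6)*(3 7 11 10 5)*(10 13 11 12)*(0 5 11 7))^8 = ((0 13 7 1 8 6 5 12 10 3))^8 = (0 10 5 8 7)(1 13 3 12 6)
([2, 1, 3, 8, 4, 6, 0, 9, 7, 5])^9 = [2, 1, 3, 8, 4, 6, 0, 9, 7, 5]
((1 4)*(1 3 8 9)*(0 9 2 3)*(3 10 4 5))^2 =(0 1 3 2 4 9 5 8 10)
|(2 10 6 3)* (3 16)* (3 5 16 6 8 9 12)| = 6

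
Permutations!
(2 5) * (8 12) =(2 5)(8 12) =[0, 1, 5, 3, 4, 2, 6, 7, 12, 9, 10, 11, 8]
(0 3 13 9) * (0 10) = (0 3 13 9 10) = [3, 1, 2, 13, 4, 5, 6, 7, 8, 10, 0, 11, 12, 9]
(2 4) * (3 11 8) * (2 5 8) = (2 4 5 8 3 11) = [0, 1, 4, 11, 5, 8, 6, 7, 3, 9, 10, 2]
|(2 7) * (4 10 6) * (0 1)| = 6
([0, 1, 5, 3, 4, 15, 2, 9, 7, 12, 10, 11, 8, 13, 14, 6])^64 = [0, 1, 2, 3, 4, 5, 6, 7, 8, 9, 10, 11, 12, 13, 14, 15]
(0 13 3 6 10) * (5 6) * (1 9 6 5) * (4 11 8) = (0 13 3 1 9 6 10)(4 11 8) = [13, 9, 2, 1, 11, 5, 10, 7, 4, 6, 0, 8, 12, 3]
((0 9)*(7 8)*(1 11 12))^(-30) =(12)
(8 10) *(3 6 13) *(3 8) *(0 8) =(0 8 10 3 6 13) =[8, 1, 2, 6, 4, 5, 13, 7, 10, 9, 3, 11, 12, 0]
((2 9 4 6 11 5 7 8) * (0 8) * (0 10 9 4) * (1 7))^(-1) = ((0 8 2 4 6 11 5 1 7 10 9))^(-1) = (0 9 10 7 1 5 11 6 4 2 8)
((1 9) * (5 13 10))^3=(13)(1 9)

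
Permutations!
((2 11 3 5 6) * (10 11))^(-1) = ((2 10 11 3 5 6))^(-1) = (2 6 5 3 11 10)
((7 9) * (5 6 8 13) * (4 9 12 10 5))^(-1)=((4 9 7 12 10 5 6 8 13))^(-1)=(4 13 8 6 5 10 12 7 9)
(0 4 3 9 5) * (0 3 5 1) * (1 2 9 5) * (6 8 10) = (0 4 1)(2 9)(3 5)(6 8 10) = [4, 0, 9, 5, 1, 3, 8, 7, 10, 2, 6]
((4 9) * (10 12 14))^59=(4 9)(10 14 12)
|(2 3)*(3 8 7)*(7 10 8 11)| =4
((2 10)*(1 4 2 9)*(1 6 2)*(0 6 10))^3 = ((0 6 2)(1 4)(9 10))^3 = (1 4)(9 10)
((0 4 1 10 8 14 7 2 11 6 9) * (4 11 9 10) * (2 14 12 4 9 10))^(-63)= (0 4 10 11 1 8 6 9 12 2)(7 14)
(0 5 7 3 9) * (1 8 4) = [5, 8, 2, 9, 1, 7, 6, 3, 4, 0] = (0 5 7 3 9)(1 8 4)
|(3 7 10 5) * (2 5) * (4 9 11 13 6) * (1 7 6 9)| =24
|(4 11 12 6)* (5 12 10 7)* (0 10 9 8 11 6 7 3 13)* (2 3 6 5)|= 30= |(0 10 6 4 5 12 7 2 3 13)(8 11 9)|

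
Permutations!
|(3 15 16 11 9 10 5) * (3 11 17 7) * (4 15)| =12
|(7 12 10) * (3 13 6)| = |(3 13 6)(7 12 10)| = 3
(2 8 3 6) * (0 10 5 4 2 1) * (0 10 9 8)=(0 9 8 3 6 1 10 5 4 2)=[9, 10, 0, 6, 2, 4, 1, 7, 3, 8, 5]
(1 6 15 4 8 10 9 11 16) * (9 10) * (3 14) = (1 6 15 4 8 9 11 16)(3 14) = [0, 6, 2, 14, 8, 5, 15, 7, 9, 11, 10, 16, 12, 13, 3, 4, 1]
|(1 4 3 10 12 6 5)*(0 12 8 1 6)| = |(0 12)(1 4 3 10 8)(5 6)| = 10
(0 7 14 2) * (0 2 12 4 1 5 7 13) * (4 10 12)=(0 13)(1 5 7 14 4)(10 12)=[13, 5, 2, 3, 1, 7, 6, 14, 8, 9, 12, 11, 10, 0, 4]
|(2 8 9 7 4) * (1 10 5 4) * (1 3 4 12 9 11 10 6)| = |(1 6)(2 8 11 10 5 12 9 7 3 4)| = 10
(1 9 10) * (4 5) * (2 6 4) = (1 9 10)(2 6 4 5) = [0, 9, 6, 3, 5, 2, 4, 7, 8, 10, 1]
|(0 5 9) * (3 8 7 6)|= 12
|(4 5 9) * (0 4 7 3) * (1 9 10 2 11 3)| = |(0 4 5 10 2 11 3)(1 9 7)| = 21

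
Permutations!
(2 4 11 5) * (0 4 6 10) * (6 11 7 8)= (0 4 7 8 6 10)(2 11 5)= [4, 1, 11, 3, 7, 2, 10, 8, 6, 9, 0, 5]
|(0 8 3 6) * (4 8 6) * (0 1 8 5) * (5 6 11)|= |(0 11 5)(1 8 3 4 6)|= 15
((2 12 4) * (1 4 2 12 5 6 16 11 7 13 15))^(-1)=((1 4 12 2 5 6 16 11 7 13 15))^(-1)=(1 15 13 7 11 16 6 5 2 12 4)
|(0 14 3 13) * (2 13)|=5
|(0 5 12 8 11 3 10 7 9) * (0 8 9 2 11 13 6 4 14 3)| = 14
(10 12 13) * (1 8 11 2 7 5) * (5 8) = (1 5)(2 7 8 11)(10 12 13) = [0, 5, 7, 3, 4, 1, 6, 8, 11, 9, 12, 2, 13, 10]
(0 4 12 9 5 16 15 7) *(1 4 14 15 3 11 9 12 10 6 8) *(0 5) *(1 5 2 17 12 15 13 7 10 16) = [14, 4, 17, 11, 16, 1, 8, 2, 5, 0, 6, 9, 15, 7, 13, 10, 3, 12] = (0 14 13 7 2 17 12 15 10 6 8 5 1 4 16 3 11 9)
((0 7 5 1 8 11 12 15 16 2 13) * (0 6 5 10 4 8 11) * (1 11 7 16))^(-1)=(0 8 4 10 7 1 15 12 11 5 6 13 2 16)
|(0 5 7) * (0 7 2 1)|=4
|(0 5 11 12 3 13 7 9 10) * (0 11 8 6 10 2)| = |(0 5 8 6 10 11 12 3 13 7 9 2)| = 12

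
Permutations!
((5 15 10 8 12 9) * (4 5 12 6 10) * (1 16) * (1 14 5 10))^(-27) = ((1 16 14 5 15 4 10 8 6)(9 12))^(-27) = (16)(9 12)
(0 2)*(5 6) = (0 2)(5 6) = [2, 1, 0, 3, 4, 6, 5]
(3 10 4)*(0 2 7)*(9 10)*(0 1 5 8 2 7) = [7, 5, 0, 9, 3, 8, 6, 1, 2, 10, 4] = (0 7 1 5 8 2)(3 9 10 4)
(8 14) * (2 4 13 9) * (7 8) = [0, 1, 4, 3, 13, 5, 6, 8, 14, 2, 10, 11, 12, 9, 7] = (2 4 13 9)(7 8 14)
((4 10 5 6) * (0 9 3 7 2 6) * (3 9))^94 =(0 10 6 7)(2 3 5 4)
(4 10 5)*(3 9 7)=[0, 1, 2, 9, 10, 4, 6, 3, 8, 7, 5]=(3 9 7)(4 10 5)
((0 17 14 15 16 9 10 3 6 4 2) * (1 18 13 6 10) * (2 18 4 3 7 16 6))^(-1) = ((0 17 14 15 6 3 10 7 16 9 1 4 18 13 2))^(-1) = (0 2 13 18 4 1 9 16 7 10 3 6 15 14 17)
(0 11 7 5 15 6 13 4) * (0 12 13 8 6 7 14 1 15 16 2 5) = (0 11 14 1 15 7)(2 5 16)(4 12 13)(6 8) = [11, 15, 5, 3, 12, 16, 8, 0, 6, 9, 10, 14, 13, 4, 1, 7, 2]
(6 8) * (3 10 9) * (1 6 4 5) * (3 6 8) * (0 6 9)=(0 6 3 10)(1 8 4 5)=[6, 8, 2, 10, 5, 1, 3, 7, 4, 9, 0]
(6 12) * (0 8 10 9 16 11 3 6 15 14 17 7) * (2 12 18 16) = (0 8 10 9 2 12 15 14 17 7)(3 6 18 16 11) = [8, 1, 12, 6, 4, 5, 18, 0, 10, 2, 9, 3, 15, 13, 17, 14, 11, 7, 16]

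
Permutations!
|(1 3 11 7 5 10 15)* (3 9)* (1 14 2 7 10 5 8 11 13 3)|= 14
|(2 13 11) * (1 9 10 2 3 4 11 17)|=|(1 9 10 2 13 17)(3 4 11)|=6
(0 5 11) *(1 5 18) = (0 18 1 5 11) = [18, 5, 2, 3, 4, 11, 6, 7, 8, 9, 10, 0, 12, 13, 14, 15, 16, 17, 1]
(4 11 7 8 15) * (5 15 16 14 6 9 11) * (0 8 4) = [8, 1, 2, 3, 5, 15, 9, 4, 16, 11, 10, 7, 12, 13, 6, 0, 14] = (0 8 16 14 6 9 11 7 4 5 15)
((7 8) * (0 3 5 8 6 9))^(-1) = ((0 3 5 8 7 6 9))^(-1) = (0 9 6 7 8 5 3)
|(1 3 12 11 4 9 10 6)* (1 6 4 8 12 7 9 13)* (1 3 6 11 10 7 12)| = 20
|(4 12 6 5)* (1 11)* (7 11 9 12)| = |(1 9 12 6 5 4 7 11)| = 8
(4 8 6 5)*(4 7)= (4 8 6 5 7)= [0, 1, 2, 3, 8, 7, 5, 4, 6]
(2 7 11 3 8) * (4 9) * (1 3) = (1 3 8 2 7 11)(4 9) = [0, 3, 7, 8, 9, 5, 6, 11, 2, 4, 10, 1]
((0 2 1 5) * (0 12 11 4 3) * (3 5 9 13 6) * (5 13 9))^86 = ((0 2 1 5 12 11 4 13 6 3))^86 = (0 4 1 6 12)(2 13 5 3 11)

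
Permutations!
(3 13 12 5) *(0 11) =(0 11)(3 13 12 5) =[11, 1, 2, 13, 4, 3, 6, 7, 8, 9, 10, 0, 5, 12]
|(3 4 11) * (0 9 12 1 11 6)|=8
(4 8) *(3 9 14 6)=(3 9 14 6)(4 8)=[0, 1, 2, 9, 8, 5, 3, 7, 4, 14, 10, 11, 12, 13, 6]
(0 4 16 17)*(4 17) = (0 17)(4 16) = [17, 1, 2, 3, 16, 5, 6, 7, 8, 9, 10, 11, 12, 13, 14, 15, 4, 0]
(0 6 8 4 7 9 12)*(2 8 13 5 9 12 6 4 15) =(0 4 7 12)(2 8 15)(5 9 6 13) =[4, 1, 8, 3, 7, 9, 13, 12, 15, 6, 10, 11, 0, 5, 14, 2]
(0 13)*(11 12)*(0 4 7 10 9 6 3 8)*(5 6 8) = (0 13 4 7 10 9 8)(3 5 6)(11 12) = [13, 1, 2, 5, 7, 6, 3, 10, 0, 8, 9, 12, 11, 4]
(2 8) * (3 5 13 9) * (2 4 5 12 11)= [0, 1, 8, 12, 5, 13, 6, 7, 4, 3, 10, 2, 11, 9]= (2 8 4 5 13 9 3 12 11)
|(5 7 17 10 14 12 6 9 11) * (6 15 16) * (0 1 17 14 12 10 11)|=|(0 1 17 11 5 7 14 10 12 15 16 6 9)|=13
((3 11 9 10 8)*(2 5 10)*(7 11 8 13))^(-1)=(2 9 11 7 13 10 5)(3 8)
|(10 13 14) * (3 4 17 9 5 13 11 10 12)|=8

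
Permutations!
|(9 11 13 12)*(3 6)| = |(3 6)(9 11 13 12)| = 4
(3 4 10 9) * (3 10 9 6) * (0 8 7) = (0 8 7)(3 4 9 10 6) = [8, 1, 2, 4, 9, 5, 3, 0, 7, 10, 6]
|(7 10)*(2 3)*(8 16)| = 2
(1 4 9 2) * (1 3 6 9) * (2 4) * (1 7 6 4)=[0, 2, 3, 4, 7, 5, 9, 6, 8, 1]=(1 2 3 4 7 6 9)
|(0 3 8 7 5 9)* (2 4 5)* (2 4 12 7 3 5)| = |(0 5 9)(2 12 7 4)(3 8)| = 12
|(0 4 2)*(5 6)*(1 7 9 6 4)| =8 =|(0 1 7 9 6 5 4 2)|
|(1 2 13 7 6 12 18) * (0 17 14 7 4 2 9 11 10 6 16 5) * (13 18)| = 30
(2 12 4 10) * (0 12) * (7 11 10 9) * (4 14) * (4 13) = (0 12 14 13 4 9 7 11 10 2) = [12, 1, 0, 3, 9, 5, 6, 11, 8, 7, 2, 10, 14, 4, 13]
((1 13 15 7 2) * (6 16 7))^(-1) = (1 2 7 16 6 15 13)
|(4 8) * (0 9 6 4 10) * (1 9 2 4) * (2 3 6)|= 9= |(0 3 6 1 9 2 4 8 10)|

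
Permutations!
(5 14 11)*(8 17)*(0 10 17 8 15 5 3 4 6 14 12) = (0 10 17 15 5 12)(3 4 6 14 11) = [10, 1, 2, 4, 6, 12, 14, 7, 8, 9, 17, 3, 0, 13, 11, 5, 16, 15]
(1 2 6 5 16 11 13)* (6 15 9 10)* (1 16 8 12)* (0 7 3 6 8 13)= [7, 2, 15, 6, 4, 13, 5, 3, 12, 10, 8, 0, 1, 16, 14, 9, 11]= (0 7 3 6 5 13 16 11)(1 2 15 9 10 8 12)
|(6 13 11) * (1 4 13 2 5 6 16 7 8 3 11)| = |(1 4 13)(2 5 6)(3 11 16 7 8)| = 15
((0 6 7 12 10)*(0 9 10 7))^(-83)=(0 6)(7 12)(9 10)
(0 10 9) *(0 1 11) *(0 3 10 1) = (0 1 11 3 10 9) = [1, 11, 2, 10, 4, 5, 6, 7, 8, 0, 9, 3]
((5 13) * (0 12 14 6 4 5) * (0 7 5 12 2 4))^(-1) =(0 6 14 12 4 2)(5 7 13)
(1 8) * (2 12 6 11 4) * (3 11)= (1 8)(2 12 6 3 11 4)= [0, 8, 12, 11, 2, 5, 3, 7, 1, 9, 10, 4, 6]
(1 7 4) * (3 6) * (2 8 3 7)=(1 2 8 3 6 7 4)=[0, 2, 8, 6, 1, 5, 7, 4, 3]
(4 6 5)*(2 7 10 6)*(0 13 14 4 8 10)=(0 13 14 4 2 7)(5 8 10 6)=[13, 1, 7, 3, 2, 8, 5, 0, 10, 9, 6, 11, 12, 14, 4]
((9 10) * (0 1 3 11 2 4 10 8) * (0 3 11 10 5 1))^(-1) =((1 11 2 4 5)(3 10 9 8))^(-1) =(1 5 4 2 11)(3 8 9 10)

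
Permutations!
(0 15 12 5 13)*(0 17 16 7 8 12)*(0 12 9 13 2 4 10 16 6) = [15, 1, 4, 3, 10, 2, 0, 8, 9, 13, 16, 11, 5, 17, 14, 12, 7, 6] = (0 15 12 5 2 4 10 16 7 8 9 13 17 6)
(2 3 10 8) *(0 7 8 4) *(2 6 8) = (0 7 2 3 10 4)(6 8) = [7, 1, 3, 10, 0, 5, 8, 2, 6, 9, 4]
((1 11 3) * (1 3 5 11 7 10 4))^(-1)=((1 7 10 4)(5 11))^(-1)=(1 4 10 7)(5 11)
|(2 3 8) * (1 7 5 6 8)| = 7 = |(1 7 5 6 8 2 3)|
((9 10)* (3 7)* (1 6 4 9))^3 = ((1 6 4 9 10)(3 7))^3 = (1 9 6 10 4)(3 7)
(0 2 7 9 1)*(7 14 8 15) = (0 2 14 8 15 7 9 1) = [2, 0, 14, 3, 4, 5, 6, 9, 15, 1, 10, 11, 12, 13, 8, 7]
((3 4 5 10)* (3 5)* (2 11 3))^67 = ((2 11 3 4)(5 10))^67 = (2 4 3 11)(5 10)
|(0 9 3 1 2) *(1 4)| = 6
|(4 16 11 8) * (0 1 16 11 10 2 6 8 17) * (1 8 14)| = |(0 8 4 11 17)(1 16 10 2 6 14)| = 30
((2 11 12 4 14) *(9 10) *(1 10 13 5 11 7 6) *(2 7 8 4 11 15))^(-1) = ((1 10 9 13 5 15 2 8 4 14 7 6)(11 12))^(-1) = (1 6 7 14 4 8 2 15 5 13 9 10)(11 12)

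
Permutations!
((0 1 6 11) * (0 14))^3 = ((0 1 6 11 14))^3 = (0 11 1 14 6)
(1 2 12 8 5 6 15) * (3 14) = (1 2 12 8 5 6 15)(3 14) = [0, 2, 12, 14, 4, 6, 15, 7, 5, 9, 10, 11, 8, 13, 3, 1]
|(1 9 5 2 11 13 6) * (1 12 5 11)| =8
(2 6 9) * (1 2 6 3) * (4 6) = (1 2 3)(4 6 9) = [0, 2, 3, 1, 6, 5, 9, 7, 8, 4]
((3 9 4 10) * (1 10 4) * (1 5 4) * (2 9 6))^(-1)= ((1 10 3 6 2 9 5 4))^(-1)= (1 4 5 9 2 6 3 10)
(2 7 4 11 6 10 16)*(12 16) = (2 7 4 11 6 10 12 16) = [0, 1, 7, 3, 11, 5, 10, 4, 8, 9, 12, 6, 16, 13, 14, 15, 2]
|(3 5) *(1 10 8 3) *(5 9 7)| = 7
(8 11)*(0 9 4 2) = (0 9 4 2)(8 11) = [9, 1, 0, 3, 2, 5, 6, 7, 11, 4, 10, 8]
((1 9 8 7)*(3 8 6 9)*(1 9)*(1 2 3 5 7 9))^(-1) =(1 7 5)(2 6 9 8 3)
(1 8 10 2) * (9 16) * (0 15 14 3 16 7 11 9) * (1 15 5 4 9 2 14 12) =[5, 8, 15, 16, 9, 4, 6, 11, 10, 7, 14, 2, 1, 13, 3, 12, 0] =(0 5 4 9 7 11 2 15 12 1 8 10 14 3 16)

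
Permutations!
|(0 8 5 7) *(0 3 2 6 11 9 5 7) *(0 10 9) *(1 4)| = |(0 8 7 3 2 6 11)(1 4)(5 10 9)| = 42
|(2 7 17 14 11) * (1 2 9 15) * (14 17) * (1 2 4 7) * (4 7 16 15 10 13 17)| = |(1 7 14 11 9 10 13 17 4 16 15 2)| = 12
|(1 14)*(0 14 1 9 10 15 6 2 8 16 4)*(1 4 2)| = |(0 14 9 10 15 6 1 4)(2 8 16)| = 24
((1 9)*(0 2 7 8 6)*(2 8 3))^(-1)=(0 6 8)(1 9)(2 3 7)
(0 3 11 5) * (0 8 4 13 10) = (0 3 11 5 8 4 13 10) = [3, 1, 2, 11, 13, 8, 6, 7, 4, 9, 0, 5, 12, 10]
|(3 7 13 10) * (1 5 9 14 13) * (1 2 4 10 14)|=30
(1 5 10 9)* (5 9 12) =[0, 9, 2, 3, 4, 10, 6, 7, 8, 1, 12, 11, 5] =(1 9)(5 10 12)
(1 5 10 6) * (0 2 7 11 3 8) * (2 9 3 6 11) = (0 9 3 8)(1 5 10 11 6)(2 7) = [9, 5, 7, 8, 4, 10, 1, 2, 0, 3, 11, 6]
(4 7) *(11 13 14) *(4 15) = (4 7 15)(11 13 14) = [0, 1, 2, 3, 7, 5, 6, 15, 8, 9, 10, 13, 12, 14, 11, 4]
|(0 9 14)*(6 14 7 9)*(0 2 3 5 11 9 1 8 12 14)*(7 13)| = 22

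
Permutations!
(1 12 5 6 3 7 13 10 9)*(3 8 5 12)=(1 3 7 13 10 9)(5 6 8)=[0, 3, 2, 7, 4, 6, 8, 13, 5, 1, 9, 11, 12, 10]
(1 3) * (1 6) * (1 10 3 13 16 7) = (1 13 16 7)(3 6 10) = [0, 13, 2, 6, 4, 5, 10, 1, 8, 9, 3, 11, 12, 16, 14, 15, 7]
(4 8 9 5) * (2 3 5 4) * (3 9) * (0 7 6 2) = (0 7 6 2 9 4 8 3 5) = [7, 1, 9, 5, 8, 0, 2, 6, 3, 4]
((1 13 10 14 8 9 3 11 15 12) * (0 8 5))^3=((0 8 9 3 11 15 12 1 13 10 14 5))^3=(0 3 12 10)(1 14 8 11)(5 9 15 13)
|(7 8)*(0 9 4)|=|(0 9 4)(7 8)|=6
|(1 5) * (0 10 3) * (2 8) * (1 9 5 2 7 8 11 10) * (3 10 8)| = 14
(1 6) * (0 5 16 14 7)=(0 5 16 14 7)(1 6)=[5, 6, 2, 3, 4, 16, 1, 0, 8, 9, 10, 11, 12, 13, 7, 15, 14]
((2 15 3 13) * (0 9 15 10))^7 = ((0 9 15 3 13 2 10))^7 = (15)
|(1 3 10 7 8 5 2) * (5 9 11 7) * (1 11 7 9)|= 9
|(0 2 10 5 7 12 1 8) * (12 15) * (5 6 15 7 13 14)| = 24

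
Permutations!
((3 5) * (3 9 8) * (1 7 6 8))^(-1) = (1 9 5 3 8 6 7)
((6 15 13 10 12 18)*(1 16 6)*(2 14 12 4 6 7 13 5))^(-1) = (1 18 12 14 2 5 15 6 4 10 13 7 16)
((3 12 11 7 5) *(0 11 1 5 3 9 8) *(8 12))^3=((0 11 7 3 8)(1 5 9 12))^3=(0 3 11 8 7)(1 12 9 5)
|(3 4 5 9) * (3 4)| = |(4 5 9)| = 3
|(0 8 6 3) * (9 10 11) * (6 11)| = |(0 8 11 9 10 6 3)| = 7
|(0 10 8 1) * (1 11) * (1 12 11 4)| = 10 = |(0 10 8 4 1)(11 12)|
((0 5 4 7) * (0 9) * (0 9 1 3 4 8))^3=((9)(0 5 8)(1 3 4 7))^3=(9)(1 7 4 3)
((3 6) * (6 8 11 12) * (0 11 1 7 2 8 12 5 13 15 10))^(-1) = (0 10 15 13 5 11)(1 8 2 7)(3 6 12)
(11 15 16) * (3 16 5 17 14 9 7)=(3 16 11 15 5 17 14 9 7)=[0, 1, 2, 16, 4, 17, 6, 3, 8, 7, 10, 15, 12, 13, 9, 5, 11, 14]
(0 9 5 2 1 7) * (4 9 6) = (0 6 4 9 5 2 1 7) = [6, 7, 1, 3, 9, 2, 4, 0, 8, 5]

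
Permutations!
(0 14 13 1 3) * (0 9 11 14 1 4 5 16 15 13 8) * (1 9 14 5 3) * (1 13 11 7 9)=(0 1 13 4 3 14 8)(5 16 15 11)(7 9)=[1, 13, 2, 14, 3, 16, 6, 9, 0, 7, 10, 5, 12, 4, 8, 11, 15]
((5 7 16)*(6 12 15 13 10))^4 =((5 7 16)(6 12 15 13 10))^4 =(5 7 16)(6 10 13 15 12)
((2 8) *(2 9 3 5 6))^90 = (9)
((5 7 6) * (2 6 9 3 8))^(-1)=(2 8 3 9 7 5 6)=((2 6 5 7 9 3 8))^(-1)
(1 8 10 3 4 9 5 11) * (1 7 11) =(1 8 10 3 4 9 5)(7 11) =[0, 8, 2, 4, 9, 1, 6, 11, 10, 5, 3, 7]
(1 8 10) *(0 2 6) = (0 2 6)(1 8 10) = [2, 8, 6, 3, 4, 5, 0, 7, 10, 9, 1]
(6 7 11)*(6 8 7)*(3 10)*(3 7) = (3 10 7 11 8) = [0, 1, 2, 10, 4, 5, 6, 11, 3, 9, 7, 8]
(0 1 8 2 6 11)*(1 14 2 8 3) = [14, 3, 6, 1, 4, 5, 11, 7, 8, 9, 10, 0, 12, 13, 2] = (0 14 2 6 11)(1 3)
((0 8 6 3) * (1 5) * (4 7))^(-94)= (0 6)(3 8)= ((0 8 6 3)(1 5)(4 7))^(-94)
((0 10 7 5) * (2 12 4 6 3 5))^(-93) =(0 6 2)(3 12 10)(4 7 5)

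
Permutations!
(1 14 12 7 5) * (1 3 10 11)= [0, 14, 2, 10, 4, 3, 6, 5, 8, 9, 11, 1, 7, 13, 12]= (1 14 12 7 5 3 10 11)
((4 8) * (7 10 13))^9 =(13)(4 8)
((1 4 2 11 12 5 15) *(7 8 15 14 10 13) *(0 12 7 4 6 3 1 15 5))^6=((15)(0 12)(1 6 3)(2 11 7 8 5 14 10 13 4))^6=(15)(2 10 8)(4 14 7)(5 11 13)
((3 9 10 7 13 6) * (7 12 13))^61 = ((3 9 10 12 13 6))^61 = (3 9 10 12 13 6)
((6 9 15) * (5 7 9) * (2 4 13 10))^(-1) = ((2 4 13 10)(5 7 9 15 6))^(-1) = (2 10 13 4)(5 6 15 9 7)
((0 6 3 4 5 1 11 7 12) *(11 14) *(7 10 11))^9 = (14)(10 11)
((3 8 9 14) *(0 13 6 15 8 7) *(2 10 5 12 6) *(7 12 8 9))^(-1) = ((0 13 2 10 5 8 7)(3 12 6 15 9 14))^(-1) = (0 7 8 5 10 2 13)(3 14 9 15 6 12)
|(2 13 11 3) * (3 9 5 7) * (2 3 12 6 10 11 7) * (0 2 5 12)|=|(0 2 13 7)(6 10 11 9 12)|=20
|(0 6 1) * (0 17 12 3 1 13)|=12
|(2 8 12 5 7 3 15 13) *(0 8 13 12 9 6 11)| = 10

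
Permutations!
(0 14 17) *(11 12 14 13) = [13, 1, 2, 3, 4, 5, 6, 7, 8, 9, 10, 12, 14, 11, 17, 15, 16, 0] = (0 13 11 12 14 17)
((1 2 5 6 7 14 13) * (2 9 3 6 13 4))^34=(1 7 5 3 4)(2 9 14 13 6)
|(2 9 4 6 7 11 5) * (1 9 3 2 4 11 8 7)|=6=|(1 9 11 5 4 6)(2 3)(7 8)|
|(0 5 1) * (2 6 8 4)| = 12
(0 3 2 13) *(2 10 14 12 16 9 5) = [3, 1, 13, 10, 4, 2, 6, 7, 8, 5, 14, 11, 16, 0, 12, 15, 9] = (0 3 10 14 12 16 9 5 2 13)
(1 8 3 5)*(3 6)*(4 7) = [0, 8, 2, 5, 7, 1, 3, 4, 6] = (1 8 6 3 5)(4 7)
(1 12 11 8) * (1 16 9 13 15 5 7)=(1 12 11 8 16 9 13 15 5 7)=[0, 12, 2, 3, 4, 7, 6, 1, 16, 13, 10, 8, 11, 15, 14, 5, 9]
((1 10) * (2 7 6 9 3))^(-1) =(1 10)(2 3 9 6 7) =((1 10)(2 7 6 9 3))^(-1)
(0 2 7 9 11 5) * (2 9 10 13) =[9, 1, 7, 3, 4, 0, 6, 10, 8, 11, 13, 5, 12, 2] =(0 9 11 5)(2 7 10 13)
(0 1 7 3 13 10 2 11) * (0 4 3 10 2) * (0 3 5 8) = (0 1 7 10 3 13 2 11 4 5 8) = [1, 7, 11, 13, 5, 8, 6, 10, 0, 9, 3, 4, 12, 2]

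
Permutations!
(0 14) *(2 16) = (0 14)(2 16) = [14, 1, 16, 3, 4, 5, 6, 7, 8, 9, 10, 11, 12, 13, 0, 15, 2]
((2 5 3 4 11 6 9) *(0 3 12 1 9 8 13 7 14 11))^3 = (1 5 9 12 2)(6 7)(8 14)(11 13)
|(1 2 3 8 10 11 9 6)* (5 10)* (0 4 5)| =|(0 4 5 10 11 9 6 1 2 3 8)| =11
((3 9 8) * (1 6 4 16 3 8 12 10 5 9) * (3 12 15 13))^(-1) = (1 3 13 15 9 5 10 12 16 4 6)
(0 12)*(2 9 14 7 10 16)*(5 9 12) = [5, 1, 12, 3, 4, 9, 6, 10, 8, 14, 16, 11, 0, 13, 7, 15, 2] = (0 5 9 14 7 10 16 2 12)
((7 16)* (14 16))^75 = (16)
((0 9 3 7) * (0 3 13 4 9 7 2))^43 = (0 2 3 7)(4 9 13)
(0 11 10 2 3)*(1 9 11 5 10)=(0 5 10 2 3)(1 9 11)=[5, 9, 3, 0, 4, 10, 6, 7, 8, 11, 2, 1]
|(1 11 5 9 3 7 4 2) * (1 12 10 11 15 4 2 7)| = |(1 15 4 7 2 12 10 11 5 9 3)| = 11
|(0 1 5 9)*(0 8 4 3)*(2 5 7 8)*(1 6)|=|(0 6 1 7 8 4 3)(2 5 9)|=21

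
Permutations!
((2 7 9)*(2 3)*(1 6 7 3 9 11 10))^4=(1 10 11 7 6)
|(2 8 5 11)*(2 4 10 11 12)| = |(2 8 5 12)(4 10 11)| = 12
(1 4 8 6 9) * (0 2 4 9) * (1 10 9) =(0 2 4 8 6)(9 10) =[2, 1, 4, 3, 8, 5, 0, 7, 6, 10, 9]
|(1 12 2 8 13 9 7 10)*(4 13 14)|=|(1 12 2 8 14 4 13 9 7 10)|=10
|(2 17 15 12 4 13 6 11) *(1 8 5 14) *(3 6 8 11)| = 22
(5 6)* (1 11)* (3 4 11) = (1 3 4 11)(5 6) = [0, 3, 2, 4, 11, 6, 5, 7, 8, 9, 10, 1]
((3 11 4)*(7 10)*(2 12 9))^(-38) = ((2 12 9)(3 11 4)(7 10))^(-38) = (2 12 9)(3 11 4)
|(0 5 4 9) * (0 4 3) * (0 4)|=|(0 5 3 4 9)|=5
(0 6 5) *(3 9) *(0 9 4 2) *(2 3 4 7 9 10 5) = [6, 1, 0, 7, 3, 10, 2, 9, 8, 4, 5] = (0 6 2)(3 7 9 4)(5 10)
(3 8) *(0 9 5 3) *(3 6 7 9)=(0 3 8)(5 6 7 9)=[3, 1, 2, 8, 4, 6, 7, 9, 0, 5]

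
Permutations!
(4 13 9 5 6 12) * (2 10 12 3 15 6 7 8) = (2 10 12 4 13 9 5 7 8)(3 15 6) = [0, 1, 10, 15, 13, 7, 3, 8, 2, 5, 12, 11, 4, 9, 14, 6]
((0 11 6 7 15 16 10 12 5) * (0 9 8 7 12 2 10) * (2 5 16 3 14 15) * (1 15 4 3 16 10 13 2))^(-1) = (0 16 15 1 7 8 9 5 10 12 6 11)(2 13)(3 4 14)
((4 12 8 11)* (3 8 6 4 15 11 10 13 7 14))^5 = ((3 8 10 13 7 14)(4 12 6)(11 15))^5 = (3 14 7 13 10 8)(4 6 12)(11 15)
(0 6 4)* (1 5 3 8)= (0 6 4)(1 5 3 8)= [6, 5, 2, 8, 0, 3, 4, 7, 1]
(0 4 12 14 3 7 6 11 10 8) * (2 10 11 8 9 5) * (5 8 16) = (0 4 12 14 3 7 6 16 5 2 10 9 8) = [4, 1, 10, 7, 12, 2, 16, 6, 0, 8, 9, 11, 14, 13, 3, 15, 5]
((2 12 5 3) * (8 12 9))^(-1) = (2 3 5 12 8 9)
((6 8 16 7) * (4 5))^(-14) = (6 16)(7 8)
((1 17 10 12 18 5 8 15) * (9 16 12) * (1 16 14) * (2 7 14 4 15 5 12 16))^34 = (18)(1 7 15 9 17 14 2 4 10)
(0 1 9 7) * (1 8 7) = (0 8 7)(1 9) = [8, 9, 2, 3, 4, 5, 6, 0, 7, 1]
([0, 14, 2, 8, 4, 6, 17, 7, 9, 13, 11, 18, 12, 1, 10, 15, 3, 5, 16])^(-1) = (1 13 9 8 3 16 18 11 10 14)(5 17 6)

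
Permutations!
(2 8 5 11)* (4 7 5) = (2 8 4 7 5 11) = [0, 1, 8, 3, 7, 11, 6, 5, 4, 9, 10, 2]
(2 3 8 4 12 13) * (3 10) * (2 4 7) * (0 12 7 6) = (0 12 13 4 7 2 10 3 8 6) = [12, 1, 10, 8, 7, 5, 0, 2, 6, 9, 3, 11, 13, 4]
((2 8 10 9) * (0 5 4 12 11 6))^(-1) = (0 6 11 12 4 5)(2 9 10 8)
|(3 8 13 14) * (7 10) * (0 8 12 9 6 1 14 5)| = |(0 8 13 5)(1 14 3 12 9 6)(7 10)| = 12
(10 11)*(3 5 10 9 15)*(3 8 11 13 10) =(3 5)(8 11 9 15)(10 13) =[0, 1, 2, 5, 4, 3, 6, 7, 11, 15, 13, 9, 12, 10, 14, 8]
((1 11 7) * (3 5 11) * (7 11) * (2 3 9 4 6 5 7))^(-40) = (11)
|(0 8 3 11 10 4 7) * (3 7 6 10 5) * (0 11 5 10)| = 14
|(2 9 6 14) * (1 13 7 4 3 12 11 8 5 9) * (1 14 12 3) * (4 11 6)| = |(1 13 7 11 8 5 9 4)(2 14)(6 12)| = 8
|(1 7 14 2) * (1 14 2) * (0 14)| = 5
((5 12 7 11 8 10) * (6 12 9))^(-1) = (5 10 8 11 7 12 6 9)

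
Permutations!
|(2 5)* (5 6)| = 3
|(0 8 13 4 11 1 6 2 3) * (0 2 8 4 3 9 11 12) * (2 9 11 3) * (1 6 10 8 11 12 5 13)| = 6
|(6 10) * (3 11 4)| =6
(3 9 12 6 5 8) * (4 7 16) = (3 9 12 6 5 8)(4 7 16) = [0, 1, 2, 9, 7, 8, 5, 16, 3, 12, 10, 11, 6, 13, 14, 15, 4]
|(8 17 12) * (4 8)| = 4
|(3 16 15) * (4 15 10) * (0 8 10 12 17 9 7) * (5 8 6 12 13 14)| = 18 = |(0 6 12 17 9 7)(3 16 13 14 5 8 10 4 15)|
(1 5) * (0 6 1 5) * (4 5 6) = (0 4 5 6 1) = [4, 0, 2, 3, 5, 6, 1]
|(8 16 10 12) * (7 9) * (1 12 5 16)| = 6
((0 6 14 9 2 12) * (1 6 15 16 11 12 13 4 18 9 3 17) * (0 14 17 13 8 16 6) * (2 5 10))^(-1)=((0 15 6 17 1)(2 8 16 11 12 14 3 13 4 18 9 5 10))^(-1)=(0 1 17 6 15)(2 10 5 9 18 4 13 3 14 12 11 16 8)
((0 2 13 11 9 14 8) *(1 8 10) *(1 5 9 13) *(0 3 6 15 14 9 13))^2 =(0 1 3 15 10 13)(2 8 6 14 5 11)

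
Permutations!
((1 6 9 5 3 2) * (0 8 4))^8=(0 4 8)(1 9 3)(2 6 5)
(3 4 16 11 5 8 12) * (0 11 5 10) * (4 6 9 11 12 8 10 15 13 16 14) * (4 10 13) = (0 12 3 6 9 11 15 4 14 10)(5 13 16) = [12, 1, 2, 6, 14, 13, 9, 7, 8, 11, 0, 15, 3, 16, 10, 4, 5]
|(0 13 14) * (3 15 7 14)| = |(0 13 3 15 7 14)| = 6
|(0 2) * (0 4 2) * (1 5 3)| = 6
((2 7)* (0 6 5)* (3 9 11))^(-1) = ((0 6 5)(2 7)(3 9 11))^(-1) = (0 5 6)(2 7)(3 11 9)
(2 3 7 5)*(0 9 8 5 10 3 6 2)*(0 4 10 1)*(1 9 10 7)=(0 10 3 1)(2 6)(4 7 9 8 5)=[10, 0, 6, 1, 7, 4, 2, 9, 5, 8, 3]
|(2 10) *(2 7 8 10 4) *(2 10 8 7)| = |(2 4 10)| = 3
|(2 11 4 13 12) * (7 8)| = |(2 11 4 13 12)(7 8)| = 10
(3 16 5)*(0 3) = (0 3 16 5) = [3, 1, 2, 16, 4, 0, 6, 7, 8, 9, 10, 11, 12, 13, 14, 15, 5]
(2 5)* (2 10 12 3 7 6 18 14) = [0, 1, 5, 7, 4, 10, 18, 6, 8, 9, 12, 11, 3, 13, 2, 15, 16, 17, 14] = (2 5 10 12 3 7 6 18 14)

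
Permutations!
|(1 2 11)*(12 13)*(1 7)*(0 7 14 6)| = 14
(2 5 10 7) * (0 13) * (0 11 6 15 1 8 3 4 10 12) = [13, 8, 5, 4, 10, 12, 15, 2, 3, 9, 7, 6, 0, 11, 14, 1] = (0 13 11 6 15 1 8 3 4 10 7 2 5 12)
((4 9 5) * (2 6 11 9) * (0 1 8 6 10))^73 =((0 1 8 6 11 9 5 4 2 10))^73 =(0 6 5 10 8 9 2 1 11 4)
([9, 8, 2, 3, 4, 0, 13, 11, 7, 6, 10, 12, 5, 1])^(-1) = (0 5 12 11 7 8 1 13 6 9)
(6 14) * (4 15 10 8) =[0, 1, 2, 3, 15, 5, 14, 7, 4, 9, 8, 11, 12, 13, 6, 10] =(4 15 10 8)(6 14)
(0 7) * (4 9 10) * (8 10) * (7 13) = (0 13 7)(4 9 8 10) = [13, 1, 2, 3, 9, 5, 6, 0, 10, 8, 4, 11, 12, 7]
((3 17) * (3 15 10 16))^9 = (3 16 10 15 17)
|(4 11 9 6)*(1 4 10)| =6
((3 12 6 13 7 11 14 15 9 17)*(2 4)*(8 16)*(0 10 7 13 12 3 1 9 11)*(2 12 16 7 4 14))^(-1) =(0 7 8 16 6 12 4 10)(1 17 9)(2 11 15 14)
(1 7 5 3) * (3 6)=(1 7 5 6 3)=[0, 7, 2, 1, 4, 6, 3, 5]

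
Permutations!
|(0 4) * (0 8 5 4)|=|(4 8 5)|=3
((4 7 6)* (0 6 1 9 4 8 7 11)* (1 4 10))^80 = (0 8 4)(1 10 9)(6 7 11)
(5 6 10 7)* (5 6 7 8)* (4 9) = (4 9)(5 7 6 10 8) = [0, 1, 2, 3, 9, 7, 10, 6, 5, 4, 8]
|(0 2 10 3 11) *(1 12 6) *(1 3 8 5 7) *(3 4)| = |(0 2 10 8 5 7 1 12 6 4 3 11)| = 12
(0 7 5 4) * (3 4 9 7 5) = (0 5 9 7 3 4) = [5, 1, 2, 4, 0, 9, 6, 3, 8, 7]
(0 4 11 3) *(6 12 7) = [4, 1, 2, 0, 11, 5, 12, 6, 8, 9, 10, 3, 7] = (0 4 11 3)(6 12 7)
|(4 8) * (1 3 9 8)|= 5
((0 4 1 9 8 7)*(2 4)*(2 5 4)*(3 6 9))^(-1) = (0 7 8 9 6 3 1 4 5)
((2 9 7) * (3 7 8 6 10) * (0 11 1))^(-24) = (11)(2 10 9 3 8 7 6)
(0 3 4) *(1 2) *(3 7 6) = (0 7 6 3 4)(1 2) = [7, 2, 1, 4, 0, 5, 3, 6]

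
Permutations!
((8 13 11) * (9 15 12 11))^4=((8 13 9 15 12 11))^4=(8 12 9)(11 15 13)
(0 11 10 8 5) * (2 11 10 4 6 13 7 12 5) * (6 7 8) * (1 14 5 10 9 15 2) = (0 9 15 2 11 4 7 12 10 6 13 8 1 14 5) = [9, 14, 11, 3, 7, 0, 13, 12, 1, 15, 6, 4, 10, 8, 5, 2]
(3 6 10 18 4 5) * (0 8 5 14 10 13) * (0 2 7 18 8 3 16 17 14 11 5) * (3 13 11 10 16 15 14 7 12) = (0 13 2 12 3 6 11 5 15 14 16 17 7 18 4 10 8) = [13, 1, 12, 6, 10, 15, 11, 18, 0, 9, 8, 5, 3, 2, 16, 14, 17, 7, 4]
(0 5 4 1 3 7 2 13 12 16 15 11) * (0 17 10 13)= (0 5 4 1 3 7 2)(10 13 12 16 15 11 17)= [5, 3, 0, 7, 1, 4, 6, 2, 8, 9, 13, 17, 16, 12, 14, 11, 15, 10]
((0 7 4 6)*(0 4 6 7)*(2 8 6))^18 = (2 4 8 7 6)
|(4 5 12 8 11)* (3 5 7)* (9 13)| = 14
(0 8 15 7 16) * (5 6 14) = [8, 1, 2, 3, 4, 6, 14, 16, 15, 9, 10, 11, 12, 13, 5, 7, 0] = (0 8 15 7 16)(5 6 14)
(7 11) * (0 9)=(0 9)(7 11)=[9, 1, 2, 3, 4, 5, 6, 11, 8, 0, 10, 7]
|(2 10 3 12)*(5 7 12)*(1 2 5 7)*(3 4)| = |(1 2 10 4 3 7 12 5)| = 8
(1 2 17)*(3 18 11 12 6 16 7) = [0, 2, 17, 18, 4, 5, 16, 3, 8, 9, 10, 12, 6, 13, 14, 15, 7, 1, 11] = (1 2 17)(3 18 11 12 6 16 7)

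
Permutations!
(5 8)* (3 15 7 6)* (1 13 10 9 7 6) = [0, 13, 2, 15, 4, 8, 3, 1, 5, 7, 9, 11, 12, 10, 14, 6] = (1 13 10 9 7)(3 15 6)(5 8)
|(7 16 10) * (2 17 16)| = |(2 17 16 10 7)| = 5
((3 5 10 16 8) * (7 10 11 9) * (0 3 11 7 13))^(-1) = (0 13 9 11 8 16 10 7 5 3)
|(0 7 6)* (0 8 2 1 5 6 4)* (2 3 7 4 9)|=8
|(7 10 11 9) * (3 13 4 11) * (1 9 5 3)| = |(1 9 7 10)(3 13 4 11 5)| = 20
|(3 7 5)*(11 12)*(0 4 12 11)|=3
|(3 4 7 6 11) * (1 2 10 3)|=|(1 2 10 3 4 7 6 11)|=8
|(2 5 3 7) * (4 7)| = |(2 5 3 4 7)| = 5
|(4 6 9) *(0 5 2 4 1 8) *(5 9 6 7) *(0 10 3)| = 12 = |(0 9 1 8 10 3)(2 4 7 5)|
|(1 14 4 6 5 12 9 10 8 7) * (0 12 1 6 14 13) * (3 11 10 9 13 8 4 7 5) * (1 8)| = 42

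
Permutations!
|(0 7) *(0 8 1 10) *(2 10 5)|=7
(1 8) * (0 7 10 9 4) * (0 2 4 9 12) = (0 7 10 12)(1 8)(2 4) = [7, 8, 4, 3, 2, 5, 6, 10, 1, 9, 12, 11, 0]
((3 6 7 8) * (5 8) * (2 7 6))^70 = ((2 7 5 8 3))^70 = (8)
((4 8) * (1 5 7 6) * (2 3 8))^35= ((1 5 7 6)(2 3 8 4))^35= (1 6 7 5)(2 4 8 3)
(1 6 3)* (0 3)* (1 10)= (0 3 10 1 6)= [3, 6, 2, 10, 4, 5, 0, 7, 8, 9, 1]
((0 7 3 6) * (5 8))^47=((0 7 3 6)(5 8))^47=(0 6 3 7)(5 8)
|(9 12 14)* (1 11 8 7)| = |(1 11 8 7)(9 12 14)| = 12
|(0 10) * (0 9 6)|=4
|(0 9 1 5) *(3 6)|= 4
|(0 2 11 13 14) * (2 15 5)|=|(0 15 5 2 11 13 14)|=7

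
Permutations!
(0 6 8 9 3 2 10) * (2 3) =[6, 1, 10, 3, 4, 5, 8, 7, 9, 2, 0] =(0 6 8 9 2 10)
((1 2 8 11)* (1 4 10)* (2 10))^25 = (1 10)(2 8 11 4)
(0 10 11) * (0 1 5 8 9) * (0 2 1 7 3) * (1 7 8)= [10, 5, 7, 0, 4, 1, 6, 3, 9, 2, 11, 8]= (0 10 11 8 9 2 7 3)(1 5)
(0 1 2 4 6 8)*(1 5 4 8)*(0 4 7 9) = (0 5 7 9)(1 2 8 4 6) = [5, 2, 8, 3, 6, 7, 1, 9, 4, 0]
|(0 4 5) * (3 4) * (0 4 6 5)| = |(0 3 6 5 4)| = 5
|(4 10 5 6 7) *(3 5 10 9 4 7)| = 6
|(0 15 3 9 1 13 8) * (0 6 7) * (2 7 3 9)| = |(0 15 9 1 13 8 6 3 2 7)| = 10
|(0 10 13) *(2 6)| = |(0 10 13)(2 6)| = 6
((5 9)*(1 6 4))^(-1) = (1 4 6)(5 9)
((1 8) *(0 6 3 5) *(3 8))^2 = (0 8 3)(1 5 6) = ((0 6 8 1 3 5))^2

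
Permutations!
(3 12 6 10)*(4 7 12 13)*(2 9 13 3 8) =(2 9 13 4 7 12 6 10 8) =[0, 1, 9, 3, 7, 5, 10, 12, 2, 13, 8, 11, 6, 4]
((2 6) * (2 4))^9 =(6)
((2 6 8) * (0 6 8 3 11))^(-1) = (0 11 3 6)(2 8)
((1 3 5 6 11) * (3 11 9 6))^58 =(11)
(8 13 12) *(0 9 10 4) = (0 9 10 4)(8 13 12) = [9, 1, 2, 3, 0, 5, 6, 7, 13, 10, 4, 11, 8, 12]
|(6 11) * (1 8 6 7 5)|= 6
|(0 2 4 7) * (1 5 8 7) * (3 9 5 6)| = 10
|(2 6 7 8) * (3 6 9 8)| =|(2 9 8)(3 6 7)| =3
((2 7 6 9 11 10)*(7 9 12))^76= (6 12 7)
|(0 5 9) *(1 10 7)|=3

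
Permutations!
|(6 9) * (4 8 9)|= |(4 8 9 6)|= 4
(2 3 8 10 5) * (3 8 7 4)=(2 8 10 5)(3 7 4)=[0, 1, 8, 7, 3, 2, 6, 4, 10, 9, 5]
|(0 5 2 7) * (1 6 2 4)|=|(0 5 4 1 6 2 7)|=7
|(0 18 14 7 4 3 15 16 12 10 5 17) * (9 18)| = |(0 9 18 14 7 4 3 15 16 12 10 5 17)| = 13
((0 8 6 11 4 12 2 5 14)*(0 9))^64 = ((0 8 6 11 4 12 2 5 14 9))^64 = (0 4 14 6 2)(5 8 12 9 11)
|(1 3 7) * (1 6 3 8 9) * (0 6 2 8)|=8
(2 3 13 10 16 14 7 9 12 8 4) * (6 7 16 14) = (2 3 13 10 14 16 6 7 9 12 8 4) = [0, 1, 3, 13, 2, 5, 7, 9, 4, 12, 14, 11, 8, 10, 16, 15, 6]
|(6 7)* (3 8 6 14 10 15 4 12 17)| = 10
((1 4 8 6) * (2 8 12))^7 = ((1 4 12 2 8 6))^7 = (1 4 12 2 8 6)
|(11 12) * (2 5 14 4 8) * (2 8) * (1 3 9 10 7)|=20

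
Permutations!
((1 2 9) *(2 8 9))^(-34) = ((1 8 9))^(-34) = (1 9 8)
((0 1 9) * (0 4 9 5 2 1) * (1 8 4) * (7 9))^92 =(1 5 2 8 4 7 9)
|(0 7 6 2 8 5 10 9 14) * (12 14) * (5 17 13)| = 12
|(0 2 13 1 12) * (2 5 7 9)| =8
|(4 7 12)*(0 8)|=6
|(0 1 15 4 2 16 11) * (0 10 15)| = 6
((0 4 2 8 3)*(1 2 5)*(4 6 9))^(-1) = ((0 6 9 4 5 1 2 8 3))^(-1) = (0 3 8 2 1 5 4 9 6)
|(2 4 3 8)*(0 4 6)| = 6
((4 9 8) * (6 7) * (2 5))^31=(2 5)(4 9 8)(6 7)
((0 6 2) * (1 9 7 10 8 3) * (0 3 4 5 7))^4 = (0 1 2)(3 6 9)(4 8 10 7 5)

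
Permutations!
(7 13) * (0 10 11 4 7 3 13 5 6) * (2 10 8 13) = [8, 1, 10, 2, 7, 6, 0, 5, 13, 9, 11, 4, 12, 3] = (0 8 13 3 2 10 11 4 7 5 6)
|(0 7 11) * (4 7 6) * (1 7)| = |(0 6 4 1 7 11)| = 6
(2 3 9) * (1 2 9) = (9)(1 2 3) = [0, 2, 3, 1, 4, 5, 6, 7, 8, 9]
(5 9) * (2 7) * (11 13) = (2 7)(5 9)(11 13) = [0, 1, 7, 3, 4, 9, 6, 2, 8, 5, 10, 13, 12, 11]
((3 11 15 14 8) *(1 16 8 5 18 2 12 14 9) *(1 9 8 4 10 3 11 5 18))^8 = (18)(1 4 3)(5 16 10)(8 15 11)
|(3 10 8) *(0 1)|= 6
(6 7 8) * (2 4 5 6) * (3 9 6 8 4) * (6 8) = (2 3 9 8)(4 5 6 7) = [0, 1, 3, 9, 5, 6, 7, 4, 2, 8]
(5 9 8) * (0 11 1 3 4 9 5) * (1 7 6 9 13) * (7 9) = (0 11 9 8)(1 3 4 13)(6 7) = [11, 3, 2, 4, 13, 5, 7, 6, 0, 8, 10, 9, 12, 1]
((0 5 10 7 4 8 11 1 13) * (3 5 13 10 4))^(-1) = ((0 13)(1 10 7 3 5 4 8 11))^(-1) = (0 13)(1 11 8 4 5 3 7 10)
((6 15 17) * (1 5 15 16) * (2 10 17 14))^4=(1 2 16 14 6 15 17 5 10)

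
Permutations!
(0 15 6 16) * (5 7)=(0 15 6 16)(5 7)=[15, 1, 2, 3, 4, 7, 16, 5, 8, 9, 10, 11, 12, 13, 14, 6, 0]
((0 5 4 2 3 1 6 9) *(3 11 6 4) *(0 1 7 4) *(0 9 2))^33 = (11)(0 7 5 4 3)(1 9)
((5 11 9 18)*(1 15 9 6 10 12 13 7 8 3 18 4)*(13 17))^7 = (1 4 9 15)(3 17 11 8 12 5 7 10 18 13 6)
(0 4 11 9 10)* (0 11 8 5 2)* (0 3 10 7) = (0 4 8 5 2 3 10 11 9 7) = [4, 1, 3, 10, 8, 2, 6, 0, 5, 7, 11, 9]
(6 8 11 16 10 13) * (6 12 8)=(8 11 16 10 13 12)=[0, 1, 2, 3, 4, 5, 6, 7, 11, 9, 13, 16, 8, 12, 14, 15, 10]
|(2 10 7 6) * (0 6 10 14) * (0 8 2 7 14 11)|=|(0 6 7 10 14 8 2 11)|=8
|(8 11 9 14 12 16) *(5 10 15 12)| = 9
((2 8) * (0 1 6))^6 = (8) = ((0 1 6)(2 8))^6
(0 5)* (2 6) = [5, 1, 6, 3, 4, 0, 2] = (0 5)(2 6)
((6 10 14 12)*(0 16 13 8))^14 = ((0 16 13 8)(6 10 14 12))^14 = (0 13)(6 14)(8 16)(10 12)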